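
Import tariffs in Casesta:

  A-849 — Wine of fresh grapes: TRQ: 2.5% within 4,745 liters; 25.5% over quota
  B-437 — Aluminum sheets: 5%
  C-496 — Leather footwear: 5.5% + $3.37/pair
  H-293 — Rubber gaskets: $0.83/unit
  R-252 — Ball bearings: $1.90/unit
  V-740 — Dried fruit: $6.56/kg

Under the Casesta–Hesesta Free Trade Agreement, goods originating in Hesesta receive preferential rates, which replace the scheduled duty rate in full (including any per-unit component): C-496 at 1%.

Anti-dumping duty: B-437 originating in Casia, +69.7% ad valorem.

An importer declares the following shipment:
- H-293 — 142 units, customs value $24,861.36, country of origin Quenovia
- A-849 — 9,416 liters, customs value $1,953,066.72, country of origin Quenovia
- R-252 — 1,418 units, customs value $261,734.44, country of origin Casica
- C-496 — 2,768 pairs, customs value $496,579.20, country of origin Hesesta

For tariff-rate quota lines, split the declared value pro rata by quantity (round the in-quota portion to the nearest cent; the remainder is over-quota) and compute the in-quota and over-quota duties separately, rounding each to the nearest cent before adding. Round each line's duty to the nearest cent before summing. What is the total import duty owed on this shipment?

Line 1 (H-293, Quenovia, 142 units, $24,861.36):
Base rate for H-293 is $0.83/unit.
Duty = 142 × $0.83 = $117.86.
Line 2 (A-849, Quenovia, 9,416 liters, $1,953,066.72):
Code A-849 is under a tariff-rate quota (threshold 4,745 liters). In-quota: 4,745 liters at 2.5%; over-quota: 4,671 liters at 25.5%.
Pro-rata value split: in-quota = $1,953,066.72 × 4,745/9,416 = $984,207.90; over-quota = $1,953,066.72 − $984,207.90 = $968,858.82.
In-quota duty = $984,207.90 × 2.5% = $24,605.20. Over-quota duty = $968,858.82 × 25.5% = $247,059.00.
Line duty = $24,605.20 + $247,059.00 = $271,664.20.
Line 3 (R-252, Casica, 1,418 units, $261,734.44):
Base rate for R-252 is $1.90/unit.
Duty = 1,418 × $1.90 = $2,694.20.
Line 4 (C-496, Hesesta, 2,768 pairs, $496,579.20):
Base rate for C-496 is 5.5% + $3.37/pair.
Origin Hesesta qualifies under the Casesta–Hesesta agreement and C-496 is covered: preferential rate 1% applies instead.
Duty = $496,579.20 × 1% = $4,965.79.
Total = $117.86 + $271,664.20 + $2,694.20 + $4,965.79 = $279,442.05.

$279,442.05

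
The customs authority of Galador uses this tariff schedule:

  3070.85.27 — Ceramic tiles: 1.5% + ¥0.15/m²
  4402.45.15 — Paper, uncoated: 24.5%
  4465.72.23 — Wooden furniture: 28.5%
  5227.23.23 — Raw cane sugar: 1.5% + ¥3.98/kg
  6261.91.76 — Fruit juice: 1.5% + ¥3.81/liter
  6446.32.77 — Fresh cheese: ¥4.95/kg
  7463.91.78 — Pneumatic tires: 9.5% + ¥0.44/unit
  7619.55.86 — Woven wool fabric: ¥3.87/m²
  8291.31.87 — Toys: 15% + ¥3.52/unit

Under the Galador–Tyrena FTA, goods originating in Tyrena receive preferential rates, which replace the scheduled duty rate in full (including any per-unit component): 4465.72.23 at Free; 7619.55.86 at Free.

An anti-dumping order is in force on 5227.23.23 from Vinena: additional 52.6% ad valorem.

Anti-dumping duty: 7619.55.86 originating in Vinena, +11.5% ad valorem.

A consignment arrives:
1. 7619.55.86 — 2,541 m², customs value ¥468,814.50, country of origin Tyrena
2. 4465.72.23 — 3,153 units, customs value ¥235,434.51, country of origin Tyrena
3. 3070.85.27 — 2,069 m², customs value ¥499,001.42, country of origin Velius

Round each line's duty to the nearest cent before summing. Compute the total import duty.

Line 1 (7619.55.86, Tyrena, 2,541 m², ¥468,814.50):
Base rate for 7619.55.86 is ¥3.87/m².
Origin Tyrena qualifies under the Galador–Tyrena agreement and 7619.55.86 is covered: preferential rate Free applies instead.
The additional-duty order on 7619.55.86 targets Vinena, not Tyrena; it does not apply.
Duty = ¥468,814.50 × 0% = ¥0.00.
Line 2 (4465.72.23, Tyrena, 3,153 units, ¥235,434.51):
Base rate for 4465.72.23 is 28.5%.
Origin Tyrena qualifies under the Galador–Tyrena agreement and 4465.72.23 is covered: preferential rate Free applies instead.
Duty = ¥235,434.51 × 0% = ¥0.00.
Line 3 (3070.85.27, Velius, 2,069 m², ¥499,001.42):
Base rate for 3070.85.27 is 1.5% + ¥0.15/m².
Duty = ¥499,001.42 × 1.5% + 2,069 × ¥0.15 = ¥7,795.37.
Total = ¥0.00 + ¥0.00 + ¥7,795.37 = ¥7,795.37.

¥7,795.37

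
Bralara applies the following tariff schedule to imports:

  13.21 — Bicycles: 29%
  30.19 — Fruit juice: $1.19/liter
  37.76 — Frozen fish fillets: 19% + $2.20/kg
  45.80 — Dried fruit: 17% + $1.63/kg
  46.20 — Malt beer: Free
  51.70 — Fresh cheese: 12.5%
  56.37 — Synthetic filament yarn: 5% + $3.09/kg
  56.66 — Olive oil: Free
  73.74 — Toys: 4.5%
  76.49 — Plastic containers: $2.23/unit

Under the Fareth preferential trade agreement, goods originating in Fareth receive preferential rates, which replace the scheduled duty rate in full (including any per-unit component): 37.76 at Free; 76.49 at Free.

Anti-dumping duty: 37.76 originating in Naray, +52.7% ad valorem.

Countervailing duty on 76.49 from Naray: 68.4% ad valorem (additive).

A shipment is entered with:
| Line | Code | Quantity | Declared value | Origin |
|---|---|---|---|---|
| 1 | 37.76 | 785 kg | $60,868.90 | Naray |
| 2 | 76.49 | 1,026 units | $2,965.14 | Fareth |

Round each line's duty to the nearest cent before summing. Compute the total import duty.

$45,370.00

Line 1 (37.76, Naray, 785 kg, $60,868.90):
Base rate for 37.76 is 19% + $2.20/kg.
37.76 has an FTA preferential rate, but origin Naray is not Fareth; base rate stands.
Additional duty on 37.76 from Naray: +52.7%. Applied ad valorem rate: 19% + 52.7% = 71.7%.
Duty = $60,868.90 × 71.7% + 785 × $2.20 = $45,370.00.
Line 2 (76.49, Fareth, 1,026 units, $2,965.14):
Base rate for 76.49 is $2.23/unit.
Origin Fareth qualifies under the Bralara–Fareth agreement and 76.49 is covered: preferential rate Free applies instead.
The additional-duty order on 76.49 targets Naray, not Fareth; it does not apply.
Duty = $2,965.14 × 0% = $0.00.
Total = $45,370.00 + $0.00 = $45,370.00.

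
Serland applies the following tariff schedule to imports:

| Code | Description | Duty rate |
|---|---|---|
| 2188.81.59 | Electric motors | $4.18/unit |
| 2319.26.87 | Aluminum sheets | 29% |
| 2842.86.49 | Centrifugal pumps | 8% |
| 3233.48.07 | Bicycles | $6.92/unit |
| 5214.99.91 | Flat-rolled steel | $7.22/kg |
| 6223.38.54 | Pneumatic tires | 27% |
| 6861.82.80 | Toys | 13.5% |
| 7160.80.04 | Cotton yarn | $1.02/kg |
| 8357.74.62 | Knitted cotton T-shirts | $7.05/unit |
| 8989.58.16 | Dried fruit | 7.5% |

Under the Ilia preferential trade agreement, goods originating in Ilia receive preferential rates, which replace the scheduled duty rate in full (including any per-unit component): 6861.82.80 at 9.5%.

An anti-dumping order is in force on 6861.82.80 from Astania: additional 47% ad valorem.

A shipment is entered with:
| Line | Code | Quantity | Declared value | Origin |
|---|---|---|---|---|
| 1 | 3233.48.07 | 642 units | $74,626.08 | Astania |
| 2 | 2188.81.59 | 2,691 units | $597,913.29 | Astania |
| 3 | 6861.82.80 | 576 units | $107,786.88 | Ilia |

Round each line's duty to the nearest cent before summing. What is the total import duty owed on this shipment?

Line 1 (3233.48.07, Astania, 642 units, $74,626.08):
Base rate for 3233.48.07 is $6.92/unit.
Duty = 642 × $6.92 = $4,442.64.
Line 2 (2188.81.59, Astania, 2,691 units, $597,913.29):
Base rate for 2188.81.59 is $4.18/unit.
Duty = 2,691 × $4.18 = $11,248.38.
Line 3 (6861.82.80, Ilia, 576 units, $107,786.88):
Base rate for 6861.82.80 is 13.5%.
Origin Ilia qualifies under the Serland–Ilia agreement and 6861.82.80 is covered: preferential rate 9.5% applies instead.
The additional-duty order on 6861.82.80 targets Astania, not Ilia; it does not apply.
Duty = $107,786.88 × 9.5% = $10,239.75.
Total = $4,442.64 + $11,248.38 + $10,239.75 = $25,930.77.

$25,930.77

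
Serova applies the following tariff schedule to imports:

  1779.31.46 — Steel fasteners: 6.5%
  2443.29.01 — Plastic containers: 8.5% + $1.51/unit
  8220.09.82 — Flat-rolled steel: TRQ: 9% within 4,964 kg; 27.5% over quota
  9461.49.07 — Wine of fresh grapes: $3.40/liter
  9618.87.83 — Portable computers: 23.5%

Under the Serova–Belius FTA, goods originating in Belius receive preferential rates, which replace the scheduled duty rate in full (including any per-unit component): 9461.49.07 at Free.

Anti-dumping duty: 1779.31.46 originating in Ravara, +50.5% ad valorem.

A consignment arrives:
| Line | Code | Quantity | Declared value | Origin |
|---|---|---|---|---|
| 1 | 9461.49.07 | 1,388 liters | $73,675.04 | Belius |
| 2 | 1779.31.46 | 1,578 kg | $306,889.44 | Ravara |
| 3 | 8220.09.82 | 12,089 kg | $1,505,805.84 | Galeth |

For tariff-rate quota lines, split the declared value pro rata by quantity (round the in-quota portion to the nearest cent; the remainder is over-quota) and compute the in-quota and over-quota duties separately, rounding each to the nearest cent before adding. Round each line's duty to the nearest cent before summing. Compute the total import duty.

Line 1 (9461.49.07, Belius, 1,388 liters, $73,675.04):
Base rate for 9461.49.07 is $3.40/liter.
Origin Belius qualifies under the Serova–Belius agreement and 9461.49.07 is covered: preferential rate Free applies instead.
Duty = $73,675.04 × 0% = $0.00.
Line 2 (1779.31.46, Ravara, 1,578 kg, $306,889.44):
Base rate for 1779.31.46 is 6.5%.
Additional duty on 1779.31.46 from Ravara: +50.5%. Applied ad valorem rate: 6.5% + 50.5% = 57%.
Duty = $306,889.44 × 57% = $174,926.98.
Line 3 (8220.09.82, Galeth, 12,089 kg, $1,505,805.84):
Code 8220.09.82 is under a tariff-rate quota (threshold 4,964 kg). In-quota: 4,964 kg at 9%; over-quota: 7,125 kg at 27.5%.
Pro-rata value split: in-quota = $1,505,805.84 × 4,964/12,089 = $618,315.84; over-quota = $1,505,805.84 − $618,315.84 = $887,490.00.
In-quota duty = $618,315.84 × 9% = $55,648.43. Over-quota duty = $887,490.00 × 27.5% = $244,059.75.
Line duty = $55,648.43 + $244,059.75 = $299,708.18.
Total = $0.00 + $174,926.98 + $299,708.18 = $474,635.16.

$474,635.16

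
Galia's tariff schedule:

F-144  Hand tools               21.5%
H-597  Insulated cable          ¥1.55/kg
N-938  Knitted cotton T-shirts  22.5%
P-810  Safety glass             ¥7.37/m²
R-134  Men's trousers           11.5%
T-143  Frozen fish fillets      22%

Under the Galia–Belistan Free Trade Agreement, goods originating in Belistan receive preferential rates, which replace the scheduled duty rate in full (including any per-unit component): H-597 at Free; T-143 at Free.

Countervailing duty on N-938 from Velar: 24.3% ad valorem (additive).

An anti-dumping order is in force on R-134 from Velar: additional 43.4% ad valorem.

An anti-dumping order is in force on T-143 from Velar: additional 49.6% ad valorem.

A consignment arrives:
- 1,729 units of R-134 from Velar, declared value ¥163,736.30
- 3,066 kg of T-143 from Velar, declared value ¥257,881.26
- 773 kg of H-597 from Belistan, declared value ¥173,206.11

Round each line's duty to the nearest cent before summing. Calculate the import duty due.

Line 1 (R-134, Velar, 1,729 units, ¥163,736.30):
Base rate for R-134 is 11.5%.
Additional duty on R-134 from Velar: +43.4%. Applied ad valorem rate: 11.5% + 43.4% = 54.9%.
Duty = ¥163,736.30 × 54.9% = ¥89,891.23.
Line 2 (T-143, Velar, 3,066 kg, ¥257,881.26):
Base rate for T-143 is 22%.
T-143 has an FTA preferential rate, but origin Velar is not Belistan; base rate stands.
Additional duty on T-143 from Velar: +49.6%. Applied ad valorem rate: 22% + 49.6% = 71.6%.
Duty = ¥257,881.26 × 71.6% = ¥184,642.98.
Line 3 (H-597, Belistan, 773 kg, ¥173,206.11):
Base rate for H-597 is ¥1.55/kg.
Origin Belistan qualifies under the Galia–Belistan agreement and H-597 is covered: preferential rate Free applies instead.
Duty = ¥173,206.11 × 0% = ¥0.00.
Total = ¥89,891.23 + ¥184,642.98 + ¥0.00 = ¥274,534.21.

¥274,534.21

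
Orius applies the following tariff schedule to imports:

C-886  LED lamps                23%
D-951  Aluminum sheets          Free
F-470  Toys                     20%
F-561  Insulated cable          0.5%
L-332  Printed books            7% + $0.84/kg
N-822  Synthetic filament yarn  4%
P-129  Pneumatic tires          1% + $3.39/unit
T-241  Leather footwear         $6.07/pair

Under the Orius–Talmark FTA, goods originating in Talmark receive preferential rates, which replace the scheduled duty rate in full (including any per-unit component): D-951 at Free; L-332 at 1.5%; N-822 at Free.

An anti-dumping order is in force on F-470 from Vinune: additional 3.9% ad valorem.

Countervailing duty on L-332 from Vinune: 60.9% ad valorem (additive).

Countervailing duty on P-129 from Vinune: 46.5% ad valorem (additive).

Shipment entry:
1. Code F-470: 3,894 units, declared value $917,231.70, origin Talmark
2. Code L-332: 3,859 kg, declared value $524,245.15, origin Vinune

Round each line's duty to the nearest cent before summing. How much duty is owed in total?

$542,650.36

Line 1 (F-470, Talmark, 3,894 units, $917,231.70):
Base rate for F-470 is 20%.
Origin Talmark is the FTA partner but F-470 is not on the preference list; base rate stands.
The additional-duty order on F-470 targets Vinune, not Talmark; it does not apply.
Duty = $917,231.70 × 20% = $183,446.34.
Line 2 (L-332, Vinune, 3,859 kg, $524,245.15):
Base rate for L-332 is 7% + $0.84/kg.
L-332 has an FTA preferential rate, but origin Vinune is not Talmark; base rate stands.
Additional duty on L-332 from Vinune: +60.9%. Applied ad valorem rate: 7% + 60.9% = 67.9%.
Duty = $524,245.15 × 67.9% + 3,859 × $0.84 = $359,204.02.
Total = $183,446.34 + $359,204.02 = $542,650.36.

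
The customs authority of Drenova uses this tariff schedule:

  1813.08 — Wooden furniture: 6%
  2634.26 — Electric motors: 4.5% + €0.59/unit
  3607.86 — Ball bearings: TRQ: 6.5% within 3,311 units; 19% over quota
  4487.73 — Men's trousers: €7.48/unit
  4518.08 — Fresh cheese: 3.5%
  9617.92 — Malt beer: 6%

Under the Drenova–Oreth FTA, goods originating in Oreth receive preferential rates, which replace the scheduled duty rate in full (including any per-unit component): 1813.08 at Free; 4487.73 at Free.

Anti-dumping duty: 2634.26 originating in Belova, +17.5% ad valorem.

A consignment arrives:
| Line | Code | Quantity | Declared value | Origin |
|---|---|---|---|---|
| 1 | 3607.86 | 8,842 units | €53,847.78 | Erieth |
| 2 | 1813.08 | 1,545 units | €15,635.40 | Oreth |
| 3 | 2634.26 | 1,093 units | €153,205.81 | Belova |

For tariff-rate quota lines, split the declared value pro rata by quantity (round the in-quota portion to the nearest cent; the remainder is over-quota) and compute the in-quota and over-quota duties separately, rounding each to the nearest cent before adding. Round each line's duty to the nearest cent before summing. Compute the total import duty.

Line 1 (3607.86, Erieth, 8,842 units, €53,847.78):
Code 3607.86 is under a tariff-rate quota (threshold 3,311 units). In-quota: 3,311 units at 6.5%; over-quota: 5,531 units at 19%.
Pro-rata value split: in-quota = €53,847.78 × 3,311/8,842 = €20,163.99; over-quota = €53,847.78 − €20,163.99 = €33,683.79.
In-quota duty = €20,163.99 × 6.5% = €1,310.66. Over-quota duty = €33,683.79 × 19% = €6,399.92.
Line duty = €1,310.66 + €6,399.92 = €7,710.58.
Line 2 (1813.08, Oreth, 1,545 units, €15,635.40):
Base rate for 1813.08 is 6%.
Origin Oreth qualifies under the Drenova–Oreth agreement and 1813.08 is covered: preferential rate Free applies instead.
Duty = €15,635.40 × 0% = €0.00.
Line 3 (2634.26, Belova, 1,093 units, €153,205.81):
Base rate for 2634.26 is 4.5% + €0.59/unit.
Additional duty on 2634.26 from Belova: +17.5%. Applied ad valorem rate: 4.5% + 17.5% = 22%.
Duty = €153,205.81 × 22% + 1,093 × €0.59 = €34,350.15.
Total = €7,710.58 + €0.00 + €34,350.15 = €42,060.73.

€42,060.73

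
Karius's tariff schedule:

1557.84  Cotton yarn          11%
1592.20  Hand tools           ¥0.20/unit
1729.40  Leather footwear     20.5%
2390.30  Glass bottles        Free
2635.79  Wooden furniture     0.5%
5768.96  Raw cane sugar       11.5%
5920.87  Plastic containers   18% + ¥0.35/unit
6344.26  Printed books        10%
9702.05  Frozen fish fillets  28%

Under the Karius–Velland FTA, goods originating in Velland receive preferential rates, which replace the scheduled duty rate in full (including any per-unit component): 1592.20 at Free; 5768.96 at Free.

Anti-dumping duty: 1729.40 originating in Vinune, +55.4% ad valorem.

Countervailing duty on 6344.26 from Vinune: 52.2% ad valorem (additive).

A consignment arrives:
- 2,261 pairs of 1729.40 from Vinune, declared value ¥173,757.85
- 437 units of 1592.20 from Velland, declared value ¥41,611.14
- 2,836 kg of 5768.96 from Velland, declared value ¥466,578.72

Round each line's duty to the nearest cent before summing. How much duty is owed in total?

Line 1 (1729.40, Vinune, 2,261 pairs, ¥173,757.85):
Base rate for 1729.40 is 20.5%.
Additional duty on 1729.40 from Vinune: +55.4%. Applied ad valorem rate: 20.5% + 55.4% = 75.9%.
Duty = ¥173,757.85 × 75.9% = ¥131,882.21.
Line 2 (1592.20, Velland, 437 units, ¥41,611.14):
Base rate for 1592.20 is ¥0.20/unit.
Origin Velland qualifies under the Karius–Velland agreement and 1592.20 is covered: preferential rate Free applies instead.
Duty = ¥41,611.14 × 0% = ¥0.00.
Line 3 (5768.96, Velland, 2,836 kg, ¥466,578.72):
Base rate for 5768.96 is 11.5%.
Origin Velland qualifies under the Karius–Velland agreement and 5768.96 is covered: preferential rate Free applies instead.
Duty = ¥466,578.72 × 0% = ¥0.00.
Total = ¥131,882.21 + ¥0.00 + ¥0.00 = ¥131,882.21.

¥131,882.21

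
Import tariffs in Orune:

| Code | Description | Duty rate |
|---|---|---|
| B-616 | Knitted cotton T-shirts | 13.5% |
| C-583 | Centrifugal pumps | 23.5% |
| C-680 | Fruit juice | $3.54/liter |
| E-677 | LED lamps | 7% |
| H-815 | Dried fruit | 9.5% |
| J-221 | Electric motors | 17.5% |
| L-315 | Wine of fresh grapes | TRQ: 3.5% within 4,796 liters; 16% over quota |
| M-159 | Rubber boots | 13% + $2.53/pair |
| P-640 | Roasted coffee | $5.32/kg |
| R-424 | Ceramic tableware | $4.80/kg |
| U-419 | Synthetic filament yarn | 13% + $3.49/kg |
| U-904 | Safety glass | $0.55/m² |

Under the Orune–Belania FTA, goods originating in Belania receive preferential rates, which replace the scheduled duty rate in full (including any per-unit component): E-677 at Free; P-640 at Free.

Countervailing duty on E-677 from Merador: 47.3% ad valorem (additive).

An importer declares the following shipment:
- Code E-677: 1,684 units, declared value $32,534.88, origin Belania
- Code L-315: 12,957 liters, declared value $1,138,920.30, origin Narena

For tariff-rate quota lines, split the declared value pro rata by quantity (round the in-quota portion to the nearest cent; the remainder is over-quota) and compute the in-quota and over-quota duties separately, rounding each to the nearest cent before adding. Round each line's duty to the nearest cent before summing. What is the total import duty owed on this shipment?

Line 1 (E-677, Belania, 1,684 units, $32,534.88):
Base rate for E-677 is 7%.
Origin Belania qualifies under the Orune–Belania agreement and E-677 is covered: preferential rate Free applies instead.
The additional-duty order on E-677 targets Merador, not Belania; it does not apply.
Duty = $32,534.88 × 0% = $0.00.
Line 2 (L-315, Narena, 12,957 liters, $1,138,920.30):
Code L-315 is under a tariff-rate quota (threshold 4,796 liters). In-quota: 4,796 liters at 3.5%; over-quota: 8,161 liters at 16%.
Pro-rata value split: in-quota = $1,138,920.30 × 4,796/12,957 = $421,568.40; over-quota = $1,138,920.30 − $421,568.40 = $717,351.90.
In-quota duty = $421,568.40 × 3.5% = $14,754.89. Over-quota duty = $717,351.90 × 16% = $114,776.30.
Line duty = $14,754.89 + $114,776.30 = $129,531.19.
Total = $0.00 + $129,531.19 = $129,531.19.

$129,531.19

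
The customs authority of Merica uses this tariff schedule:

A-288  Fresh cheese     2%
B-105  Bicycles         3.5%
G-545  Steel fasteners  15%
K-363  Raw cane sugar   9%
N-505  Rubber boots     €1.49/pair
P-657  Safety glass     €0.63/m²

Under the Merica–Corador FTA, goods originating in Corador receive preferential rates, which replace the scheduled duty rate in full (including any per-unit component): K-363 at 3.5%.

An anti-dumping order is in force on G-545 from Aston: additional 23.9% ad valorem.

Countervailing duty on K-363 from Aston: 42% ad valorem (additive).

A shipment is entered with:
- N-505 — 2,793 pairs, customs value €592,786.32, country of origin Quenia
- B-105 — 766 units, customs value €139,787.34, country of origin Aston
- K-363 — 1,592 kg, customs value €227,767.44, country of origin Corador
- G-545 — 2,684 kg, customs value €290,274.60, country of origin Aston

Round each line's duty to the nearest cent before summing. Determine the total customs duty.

Line 1 (N-505, Quenia, 2,793 pairs, €592,786.32):
Base rate for N-505 is €1.49/pair.
Duty = 2,793 × €1.49 = €4,161.57.
Line 2 (B-105, Aston, 766 units, €139,787.34):
Base rate for B-105 is 3.5%.
Duty = €139,787.34 × 3.5% = €4,892.56.
Line 3 (K-363, Corador, 1,592 kg, €227,767.44):
Base rate for K-363 is 9%.
Origin Corador qualifies under the Merica–Corador agreement and K-363 is covered: preferential rate 3.5% applies instead.
The additional-duty order on K-363 targets Aston, not Corador; it does not apply.
Duty = €227,767.44 × 3.5% = €7,971.86.
Line 4 (G-545, Aston, 2,684 kg, €290,274.60):
Base rate for G-545 is 15%.
Additional duty on G-545 from Aston: +23.9%. Applied ad valorem rate: 15% + 23.9% = 38.9%.
Duty = €290,274.60 × 38.9% = €112,916.82.
Total = €4,161.57 + €4,892.56 + €7,971.86 + €112,916.82 = €129,942.81.

€129,942.81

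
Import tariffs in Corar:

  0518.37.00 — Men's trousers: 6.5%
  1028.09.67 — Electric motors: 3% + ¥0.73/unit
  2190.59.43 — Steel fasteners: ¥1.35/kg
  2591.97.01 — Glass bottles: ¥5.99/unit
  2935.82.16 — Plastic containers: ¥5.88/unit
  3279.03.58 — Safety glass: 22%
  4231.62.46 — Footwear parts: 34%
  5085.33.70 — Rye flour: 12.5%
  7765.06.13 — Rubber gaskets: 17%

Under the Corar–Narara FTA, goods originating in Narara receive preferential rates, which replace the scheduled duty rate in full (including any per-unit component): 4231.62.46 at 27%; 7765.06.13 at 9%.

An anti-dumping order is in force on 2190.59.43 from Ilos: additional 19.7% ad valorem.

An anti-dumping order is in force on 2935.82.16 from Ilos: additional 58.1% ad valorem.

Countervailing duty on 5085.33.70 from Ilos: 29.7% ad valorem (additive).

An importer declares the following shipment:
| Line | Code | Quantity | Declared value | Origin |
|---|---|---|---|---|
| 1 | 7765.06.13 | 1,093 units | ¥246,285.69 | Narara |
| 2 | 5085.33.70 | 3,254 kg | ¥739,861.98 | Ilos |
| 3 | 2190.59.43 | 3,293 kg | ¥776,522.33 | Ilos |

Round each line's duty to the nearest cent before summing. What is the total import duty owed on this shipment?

¥491,807.92

Line 1 (7765.06.13, Narara, 1,093 units, ¥246,285.69):
Base rate for 7765.06.13 is 17%.
Origin Narara qualifies under the Corar–Narara agreement and 7765.06.13 is covered: preferential rate 9% applies instead.
Duty = ¥246,285.69 × 9% = ¥22,165.71.
Line 2 (5085.33.70, Ilos, 3,254 kg, ¥739,861.98):
Base rate for 5085.33.70 is 12.5%.
Additional duty on 5085.33.70 from Ilos: +29.7%. Applied ad valorem rate: 12.5% + 29.7% = 42.2%.
Duty = ¥739,861.98 × 42.2% = ¥312,221.76.
Line 3 (2190.59.43, Ilos, 3,293 kg, ¥776,522.33):
Base rate for 2190.59.43 is ¥1.35/kg.
Additional duty on 2190.59.43 from Ilos: +19.7% ad valorem. Applied ad valorem rate = 19.7%.
Duty = ¥776,522.33 × 19.7% + 3,293 × ¥1.35 = ¥157,420.45.
Total = ¥22,165.71 + ¥312,221.76 + ¥157,420.45 = ¥491,807.92.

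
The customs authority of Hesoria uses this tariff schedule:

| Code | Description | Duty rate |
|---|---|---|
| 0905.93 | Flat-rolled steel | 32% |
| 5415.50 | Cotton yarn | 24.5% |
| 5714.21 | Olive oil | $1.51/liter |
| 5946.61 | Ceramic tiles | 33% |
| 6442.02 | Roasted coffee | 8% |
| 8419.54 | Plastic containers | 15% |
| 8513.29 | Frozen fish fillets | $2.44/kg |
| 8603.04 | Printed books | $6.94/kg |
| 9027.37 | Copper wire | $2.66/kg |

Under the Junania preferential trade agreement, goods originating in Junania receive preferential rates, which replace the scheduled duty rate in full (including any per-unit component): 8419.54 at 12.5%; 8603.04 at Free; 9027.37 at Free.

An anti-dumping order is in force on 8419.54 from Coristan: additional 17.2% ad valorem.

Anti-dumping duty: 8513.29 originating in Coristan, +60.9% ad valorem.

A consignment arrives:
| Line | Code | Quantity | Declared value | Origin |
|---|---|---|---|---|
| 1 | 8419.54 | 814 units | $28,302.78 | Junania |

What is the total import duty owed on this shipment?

$3,537.85

Line 1 (8419.54, Junania, 814 units, $28,302.78):
Base rate for 8419.54 is 15%.
Origin Junania qualifies under the Hesoria–Junania agreement and 8419.54 is covered: preferential rate 12.5% applies instead.
The additional-duty order on 8419.54 targets Coristan, not Junania; it does not apply.
Duty = $28,302.78 × 12.5% = $3,537.85.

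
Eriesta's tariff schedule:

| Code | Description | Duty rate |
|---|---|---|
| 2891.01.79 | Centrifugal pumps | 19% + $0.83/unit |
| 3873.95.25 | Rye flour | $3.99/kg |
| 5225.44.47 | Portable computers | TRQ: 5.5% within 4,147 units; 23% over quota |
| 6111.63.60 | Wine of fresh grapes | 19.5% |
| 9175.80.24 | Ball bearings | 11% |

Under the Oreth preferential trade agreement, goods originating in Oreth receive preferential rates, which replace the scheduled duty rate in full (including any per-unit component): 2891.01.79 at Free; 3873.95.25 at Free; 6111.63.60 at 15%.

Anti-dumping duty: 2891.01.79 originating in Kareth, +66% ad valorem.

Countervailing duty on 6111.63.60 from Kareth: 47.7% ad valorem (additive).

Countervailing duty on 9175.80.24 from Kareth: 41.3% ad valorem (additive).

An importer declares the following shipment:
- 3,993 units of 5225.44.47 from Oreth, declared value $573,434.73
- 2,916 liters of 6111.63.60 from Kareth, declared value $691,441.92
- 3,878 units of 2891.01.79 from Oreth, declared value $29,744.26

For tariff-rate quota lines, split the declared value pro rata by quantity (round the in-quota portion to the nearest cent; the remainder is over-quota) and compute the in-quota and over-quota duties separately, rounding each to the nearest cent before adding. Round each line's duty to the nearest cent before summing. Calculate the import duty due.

Line 1 (5225.44.47, Oreth, 3,993 units, $573,434.73):
Code 5225.44.47 is under a tariff-rate quota (threshold 4,147 units). Quantity 3,993 units is within the quota, so the in-quota rate 5.5% applies to the full value.
Duty = $573,434.73 × 5.5% = $31,538.91.
Line 2 (6111.63.60, Kareth, 2,916 liters, $691,441.92):
Base rate for 6111.63.60 is 19.5%.
6111.63.60 has an FTA preferential rate, but origin Kareth is not Oreth; base rate stands.
Additional duty on 6111.63.60 from Kareth: +47.7%. Applied ad valorem rate: 19.5% + 47.7% = 67.2%.
Duty = $691,441.92 × 67.2% = $464,648.97.
Line 3 (2891.01.79, Oreth, 3,878 units, $29,744.26):
Base rate for 2891.01.79 is 19% + $0.83/unit.
Origin Oreth qualifies under the Eriesta–Oreth agreement and 2891.01.79 is covered: preferential rate Free applies instead.
The additional-duty order on 2891.01.79 targets Kareth, not Oreth; it does not apply.
Duty = $29,744.26 × 0% = $0.00.
Total = $31,538.91 + $464,648.97 + $0.00 = $496,187.88.

$496,187.88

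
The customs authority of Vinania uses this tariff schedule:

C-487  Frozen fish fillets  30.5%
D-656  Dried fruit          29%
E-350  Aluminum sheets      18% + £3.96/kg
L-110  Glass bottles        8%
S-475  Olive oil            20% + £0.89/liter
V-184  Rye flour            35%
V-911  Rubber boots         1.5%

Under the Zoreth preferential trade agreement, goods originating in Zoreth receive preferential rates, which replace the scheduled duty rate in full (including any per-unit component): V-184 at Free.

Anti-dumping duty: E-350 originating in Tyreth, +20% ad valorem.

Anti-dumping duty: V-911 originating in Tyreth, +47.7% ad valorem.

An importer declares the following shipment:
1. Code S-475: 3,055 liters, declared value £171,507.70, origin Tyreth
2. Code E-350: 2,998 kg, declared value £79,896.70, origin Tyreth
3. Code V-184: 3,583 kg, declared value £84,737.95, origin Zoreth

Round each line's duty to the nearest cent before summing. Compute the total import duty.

£79,253.32

Line 1 (S-475, Tyreth, 3,055 liters, £171,507.70):
Base rate for S-475 is 20% + £0.89/liter.
Duty = £171,507.70 × 20% + 3,055 × £0.89 = £37,020.49.
Line 2 (E-350, Tyreth, 2,998 kg, £79,896.70):
Base rate for E-350 is 18% + £3.96/kg.
Additional duty on E-350 from Tyreth: +20%. Applied ad valorem rate: 18% + 20% = 38%.
Duty = £79,896.70 × 38% + 2,998 × £3.96 = £42,232.83.
Line 3 (V-184, Zoreth, 3,583 kg, £84,737.95):
Base rate for V-184 is 35%.
Origin Zoreth qualifies under the Vinania–Zoreth agreement and V-184 is covered: preferential rate Free applies instead.
Duty = £84,737.95 × 0% = £0.00.
Total = £37,020.49 + £42,232.83 + £0.00 = £79,253.32.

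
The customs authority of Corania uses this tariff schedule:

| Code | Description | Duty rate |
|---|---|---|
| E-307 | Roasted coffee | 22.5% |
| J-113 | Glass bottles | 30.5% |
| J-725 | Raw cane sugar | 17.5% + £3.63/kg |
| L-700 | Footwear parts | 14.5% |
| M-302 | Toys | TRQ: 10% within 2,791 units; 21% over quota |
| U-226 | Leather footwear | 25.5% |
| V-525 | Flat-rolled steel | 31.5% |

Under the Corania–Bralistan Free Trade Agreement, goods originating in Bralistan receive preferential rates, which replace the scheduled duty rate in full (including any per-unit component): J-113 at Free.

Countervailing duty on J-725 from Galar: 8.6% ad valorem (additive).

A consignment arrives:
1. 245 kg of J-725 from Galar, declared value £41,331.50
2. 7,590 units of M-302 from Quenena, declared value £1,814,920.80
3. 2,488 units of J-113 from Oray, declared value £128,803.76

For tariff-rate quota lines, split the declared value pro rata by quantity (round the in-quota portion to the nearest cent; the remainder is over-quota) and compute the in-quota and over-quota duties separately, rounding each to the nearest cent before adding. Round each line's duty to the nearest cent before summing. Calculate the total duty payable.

£358,683.15

Line 1 (J-725, Galar, 245 kg, £41,331.50):
Base rate for J-725 is 17.5% + £3.63/kg.
Additional duty on J-725 from Galar: +8.6%. Applied ad valorem rate: 17.5% + 8.6% = 26.1%.
Duty = £41,331.50 × 26.1% + 245 × £3.63 = £11,676.87.
Line 2 (M-302, Quenena, 7,590 units, £1,814,920.80):
Code M-302 is under a tariff-rate quota (threshold 2,791 units). In-quota: 2,791 units at 10%; over-quota: 4,799 units at 21%.
Pro-rata value split: in-quota = £1,814,920.80 × 2,791/7,590 = £667,383.92; over-quota = £1,814,920.80 − £667,383.92 = £1,147,536.88.
In-quota duty = £667,383.92 × 10% = £66,738.39. Over-quota duty = £1,147,536.88 × 21% = £240,982.74.
Line duty = £66,738.39 + £240,982.74 = £307,721.13.
Line 3 (J-113, Oray, 2,488 units, £128,803.76):
Base rate for J-113 is 30.5%.
J-113 has an FTA preferential rate, but origin Oray is not Bralistan; base rate stands.
Duty = £128,803.76 × 30.5% = £39,285.15.
Total = £11,676.87 + £307,721.13 + £39,285.15 = £358,683.15.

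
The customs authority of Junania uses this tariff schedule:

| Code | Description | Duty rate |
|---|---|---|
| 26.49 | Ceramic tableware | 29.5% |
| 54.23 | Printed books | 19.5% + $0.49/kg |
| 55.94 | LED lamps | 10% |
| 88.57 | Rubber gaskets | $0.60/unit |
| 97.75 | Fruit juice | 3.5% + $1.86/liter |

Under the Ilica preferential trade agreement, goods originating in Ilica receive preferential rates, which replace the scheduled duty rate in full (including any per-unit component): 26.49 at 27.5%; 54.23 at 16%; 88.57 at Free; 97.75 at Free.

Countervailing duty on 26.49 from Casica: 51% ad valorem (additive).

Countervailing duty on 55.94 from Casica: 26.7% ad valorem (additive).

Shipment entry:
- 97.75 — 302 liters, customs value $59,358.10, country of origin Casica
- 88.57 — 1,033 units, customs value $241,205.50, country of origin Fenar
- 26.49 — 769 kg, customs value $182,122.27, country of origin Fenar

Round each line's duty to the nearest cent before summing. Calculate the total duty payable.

Line 1 (97.75, Casica, 302 liters, $59,358.10):
Base rate for 97.75 is 3.5% + $1.86/liter.
97.75 has an FTA preferential rate, but origin Casica is not Ilica; base rate stands.
Duty = $59,358.10 × 3.5% + 302 × $1.86 = $2,639.25.
Line 2 (88.57, Fenar, 1,033 units, $241,205.50):
Base rate for 88.57 is $0.60/unit.
88.57 has an FTA preferential rate, but origin Fenar is not Ilica; base rate stands.
Duty = 1,033 × $0.60 = $619.80.
Line 3 (26.49, Fenar, 769 kg, $182,122.27):
Base rate for 26.49 is 29.5%.
26.49 has an FTA preferential rate, but origin Fenar is not Ilica; base rate stands.
The additional-duty order on 26.49 targets Casica, not Fenar; it does not apply.
Duty = $182,122.27 × 29.5% = $53,726.07.
Total = $2,639.25 + $619.80 + $53,726.07 = $56,985.12.

$56,985.12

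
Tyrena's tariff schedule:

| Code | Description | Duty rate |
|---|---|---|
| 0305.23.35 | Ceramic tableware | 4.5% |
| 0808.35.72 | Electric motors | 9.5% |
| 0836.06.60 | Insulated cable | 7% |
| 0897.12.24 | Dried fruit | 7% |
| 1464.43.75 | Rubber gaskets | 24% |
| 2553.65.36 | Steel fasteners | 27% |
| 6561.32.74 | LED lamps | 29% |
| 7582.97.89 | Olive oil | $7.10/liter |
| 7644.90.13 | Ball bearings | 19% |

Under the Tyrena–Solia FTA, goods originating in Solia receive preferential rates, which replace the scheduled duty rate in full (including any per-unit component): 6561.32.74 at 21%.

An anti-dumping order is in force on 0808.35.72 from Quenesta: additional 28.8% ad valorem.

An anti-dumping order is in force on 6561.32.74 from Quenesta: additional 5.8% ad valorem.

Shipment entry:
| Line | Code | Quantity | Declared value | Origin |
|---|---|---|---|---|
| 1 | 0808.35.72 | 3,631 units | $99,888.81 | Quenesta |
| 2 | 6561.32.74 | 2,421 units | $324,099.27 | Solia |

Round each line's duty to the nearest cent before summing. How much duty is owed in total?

Line 1 (0808.35.72, Quenesta, 3,631 units, $99,888.81):
Base rate for 0808.35.72 is 9.5%.
Additional duty on 0808.35.72 from Quenesta: +28.8%. Applied ad valorem rate: 9.5% + 28.8% = 38.3%.
Duty = $99,888.81 × 38.3% = $38,257.41.
Line 2 (6561.32.74, Solia, 2,421 units, $324,099.27):
Base rate for 6561.32.74 is 29%.
Origin Solia qualifies under the Tyrena–Solia agreement and 6561.32.74 is covered: preferential rate 21% applies instead.
The additional-duty order on 6561.32.74 targets Quenesta, not Solia; it does not apply.
Duty = $324,099.27 × 21% = $68,060.85.
Total = $38,257.41 + $68,060.85 = $106,318.26.

$106,318.26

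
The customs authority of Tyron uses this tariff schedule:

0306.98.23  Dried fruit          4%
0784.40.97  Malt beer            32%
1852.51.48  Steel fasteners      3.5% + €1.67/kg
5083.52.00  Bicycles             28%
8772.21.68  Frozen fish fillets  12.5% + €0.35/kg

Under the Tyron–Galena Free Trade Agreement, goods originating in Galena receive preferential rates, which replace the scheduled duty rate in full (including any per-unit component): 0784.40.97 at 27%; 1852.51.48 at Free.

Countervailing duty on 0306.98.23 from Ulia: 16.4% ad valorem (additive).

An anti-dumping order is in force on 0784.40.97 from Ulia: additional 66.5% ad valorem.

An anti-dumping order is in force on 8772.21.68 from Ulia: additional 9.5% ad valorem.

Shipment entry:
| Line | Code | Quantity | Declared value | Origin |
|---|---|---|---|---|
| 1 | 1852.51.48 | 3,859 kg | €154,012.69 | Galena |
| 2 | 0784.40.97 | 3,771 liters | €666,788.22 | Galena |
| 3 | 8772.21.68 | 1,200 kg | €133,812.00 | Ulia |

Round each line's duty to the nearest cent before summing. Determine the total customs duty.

€209,891.46

Line 1 (1852.51.48, Galena, 3,859 kg, €154,012.69):
Base rate for 1852.51.48 is 3.5% + €1.67/kg.
Origin Galena qualifies under the Tyron–Galena agreement and 1852.51.48 is covered: preferential rate Free applies instead.
Duty = €154,012.69 × 0% = €0.00.
Line 2 (0784.40.97, Galena, 3,771 liters, €666,788.22):
Base rate for 0784.40.97 is 32%.
Origin Galena qualifies under the Tyron–Galena agreement and 0784.40.97 is covered: preferential rate 27% applies instead.
The additional-duty order on 0784.40.97 targets Ulia, not Galena; it does not apply.
Duty = €666,788.22 × 27% = €180,032.82.
Line 3 (8772.21.68, Ulia, 1,200 kg, €133,812.00):
Base rate for 8772.21.68 is 12.5% + €0.35/kg.
Additional duty on 8772.21.68 from Ulia: +9.5%. Applied ad valorem rate: 12.5% + 9.5% = 22%.
Duty = €133,812.00 × 22% + 1,200 × €0.35 = €29,858.64.
Total = €0.00 + €180,032.82 + €29,858.64 = €209,891.46.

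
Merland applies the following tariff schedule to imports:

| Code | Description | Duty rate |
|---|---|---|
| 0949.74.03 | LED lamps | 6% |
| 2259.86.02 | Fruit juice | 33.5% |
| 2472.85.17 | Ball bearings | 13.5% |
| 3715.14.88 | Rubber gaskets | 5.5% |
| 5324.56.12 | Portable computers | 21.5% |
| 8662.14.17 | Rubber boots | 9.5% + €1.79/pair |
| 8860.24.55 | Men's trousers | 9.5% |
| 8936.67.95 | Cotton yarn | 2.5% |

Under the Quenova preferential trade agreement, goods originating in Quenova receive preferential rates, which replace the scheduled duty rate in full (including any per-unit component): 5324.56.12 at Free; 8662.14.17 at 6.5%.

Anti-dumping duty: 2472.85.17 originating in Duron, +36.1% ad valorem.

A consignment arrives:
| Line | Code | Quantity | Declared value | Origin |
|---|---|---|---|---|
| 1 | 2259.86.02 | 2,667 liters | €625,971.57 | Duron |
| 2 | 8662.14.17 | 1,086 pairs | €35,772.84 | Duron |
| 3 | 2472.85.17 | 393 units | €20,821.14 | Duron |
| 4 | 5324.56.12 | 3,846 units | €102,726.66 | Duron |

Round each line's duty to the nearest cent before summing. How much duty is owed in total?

Line 1 (2259.86.02, Duron, 2,667 liters, €625,971.57):
Base rate for 2259.86.02 is 33.5%.
Duty = €625,971.57 × 33.5% = €209,700.48.
Line 2 (8662.14.17, Duron, 1,086 pairs, €35,772.84):
Base rate for 8662.14.17 is 9.5% + €1.79/pair.
8662.14.17 has an FTA preferential rate, but origin Duron is not Quenova; base rate stands.
Duty = €35,772.84 × 9.5% + 1,086 × €1.79 = €5,342.36.
Line 3 (2472.85.17, Duron, 393 units, €20,821.14):
Base rate for 2472.85.17 is 13.5%.
Additional duty on 2472.85.17 from Duron: +36.1%. Applied ad valorem rate: 13.5% + 36.1% = 49.6%.
Duty = €20,821.14 × 49.6% = €10,327.29.
Line 4 (5324.56.12, Duron, 3,846 units, €102,726.66):
Base rate for 5324.56.12 is 21.5%.
5324.56.12 has an FTA preferential rate, but origin Duron is not Quenova; base rate stands.
Duty = €102,726.66 × 21.5% = €22,086.23.
Total = €209,700.48 + €5,342.36 + €10,327.29 + €22,086.23 = €247,456.36.

€247,456.36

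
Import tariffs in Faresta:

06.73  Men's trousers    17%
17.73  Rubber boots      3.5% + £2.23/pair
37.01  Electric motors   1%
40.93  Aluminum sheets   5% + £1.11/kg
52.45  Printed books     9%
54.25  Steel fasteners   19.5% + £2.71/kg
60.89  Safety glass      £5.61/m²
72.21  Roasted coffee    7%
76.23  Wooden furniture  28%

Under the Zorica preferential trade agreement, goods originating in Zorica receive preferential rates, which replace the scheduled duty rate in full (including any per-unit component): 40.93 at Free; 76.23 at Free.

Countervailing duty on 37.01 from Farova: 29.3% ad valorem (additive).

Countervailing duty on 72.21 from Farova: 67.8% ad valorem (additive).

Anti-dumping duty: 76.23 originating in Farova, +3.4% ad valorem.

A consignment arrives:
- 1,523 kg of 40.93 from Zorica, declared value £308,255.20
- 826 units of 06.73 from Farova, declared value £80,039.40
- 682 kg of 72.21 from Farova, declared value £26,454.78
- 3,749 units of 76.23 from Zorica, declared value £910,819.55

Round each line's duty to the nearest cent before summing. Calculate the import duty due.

Line 1 (40.93, Zorica, 1,523 kg, £308,255.20):
Base rate for 40.93 is 5% + £1.11/kg.
Origin Zorica qualifies under the Faresta–Zorica agreement and 40.93 is covered: preferential rate Free applies instead.
Duty = £308,255.20 × 0% = £0.00.
Line 2 (06.73, Farova, 826 units, £80,039.40):
Base rate for 06.73 is 17%.
Duty = £80,039.40 × 17% = £13,606.70.
Line 3 (72.21, Farova, 682 kg, £26,454.78):
Base rate for 72.21 is 7%.
Additional duty on 72.21 from Farova: +67.8%. Applied ad valorem rate: 7% + 67.8% = 74.8%.
Duty = £26,454.78 × 74.8% = £19,788.18.
Line 4 (76.23, Zorica, 3,749 units, £910,819.55):
Base rate for 76.23 is 28%.
Origin Zorica qualifies under the Faresta–Zorica agreement and 76.23 is covered: preferential rate Free applies instead.
The additional-duty order on 76.23 targets Farova, not Zorica; it does not apply.
Duty = £910,819.55 × 0% = £0.00.
Total = £0.00 + £13,606.70 + £19,788.18 + £0.00 = £33,394.88.

£33,394.88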